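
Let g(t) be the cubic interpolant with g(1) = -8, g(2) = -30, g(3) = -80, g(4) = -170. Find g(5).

-312

L_0(5) = (3)·(2)·(1)/[(-1)·(-2)·(-3)] = -1
L_1(5) = (4)·(2)·(1)/[(1)·(-1)·(-2)] = 4
L_2(5) = (4)·(3)·(1)/[(2)·(1)·(-1)] = -6
L_3(5) = (4)·(3)·(2)/[(3)·(2)·(1)] = 4
Sum: (-8)·(-1) + (-30)·(4) + (-80)·(-6) + (-170)·(4) = -312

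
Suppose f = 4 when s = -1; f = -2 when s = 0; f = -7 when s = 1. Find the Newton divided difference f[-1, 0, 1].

1/2

f[-1,0] = (-2 - 4) / (0 - (-1)) = -6
f[0,1] = (-7 - (-2)) / (1 - 0) = -5
f[-1,0,1] = (-5 - (-6)) / (1 - (-1)) = 1/2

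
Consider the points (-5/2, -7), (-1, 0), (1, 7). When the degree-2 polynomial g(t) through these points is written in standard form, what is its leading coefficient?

L_0(t) = (t + 1)(t - 1) / [21/4] = (4/21)t^2 - 4/21
L_1(t) = (t + 5/2)(t - 1) / [-3] = -(1/3)t^2 - (1/2)t + 5/6
L_2(t) = (t + 5/2)(t + 1) / [7] = (1/7)t^2 + (1/2)t + 5/14
g(t) = (-7)·L_0 + 0·L_1 + 7·L_2
Only the coefficient of t^2 is needed; take it from each L_i and combine:
(-7)·(4/21) + 0·(-1/3) + 7·(1/7) = -1/3

-1/3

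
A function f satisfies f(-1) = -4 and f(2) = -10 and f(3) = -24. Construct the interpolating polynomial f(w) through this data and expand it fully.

f(w) = -3w^2 + w

L_0(w) = (w - 2)(w - 3) / [12] = (1/12)w^2 - (5/12)w + 1/2
L_1(w) = (w + 1)(w - 3) / [-3] = -(1/3)w^2 + (2/3)w + 1
L_2(w) = (w + 1)(w - 2) / [4] = (1/4)w^2 - (1/4)w - 1/2
f(w) = (-4)·L_0 + (-10)·L_1 + (-24)·L_2
  (-4)·L_0(w) = -(1/3)w^2 + (5/3)w - 2
  (-10)·L_1(w) = (10/3)w^2 - (20/3)w - 10
  (-24)·L_2(w) = -6w^2 + 6w + 12
Adding term by term: -3w^2 + w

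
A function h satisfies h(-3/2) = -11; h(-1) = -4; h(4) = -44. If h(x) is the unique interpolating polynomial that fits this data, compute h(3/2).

Evaluate each Lagrange basis at x = 3/2:
L_0(3/2) = (5/2)·(-5/2)/[(-1/2)·(-11/2)] = -25/11
L_1(3/2) = (3)·(-5/2)/[(1/2)·(-5)] = 3
L_2(3/2) = (3)·(5/2)/[(11/2)·(5)] = 3/11
Sum: (-11)·(-25/11) + (-4)·(3) + (-44)·(3/11) = 1

1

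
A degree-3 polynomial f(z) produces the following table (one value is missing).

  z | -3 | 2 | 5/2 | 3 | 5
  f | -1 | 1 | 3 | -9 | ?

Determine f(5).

-2955/11

The 4 known values determine f uniquely (degree ≤ 3).
Evaluate each Lagrange basis at z = 5:
L_0(5) = (3)·(5/2)·(2)/[(-5)·(-11/2)·(-6)] = -1/11
L_1(5) = (8)·(5/2)·(2)/[(5)·(-1/2)·(-1)] = 16
L_2(5) = (8)·(3)·(2)/[(11/2)·(1/2)·(-1/2)] = -384/11
L_3(5) = (8)·(3)·(5/2)/[(6)·(1)·(1/2)] = 20
Sum: (-1)·(-1/11) + 1·(16) + 3·(-384/11) + (-9)·(20) = -2955/11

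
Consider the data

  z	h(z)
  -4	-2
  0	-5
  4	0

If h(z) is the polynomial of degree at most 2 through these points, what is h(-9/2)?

-17/16

L_0(-9/2) = (-9/2)·(-17/2)/[(-4)·(-8)] = 153/128
L_1(-9/2) = (-1/2)·(-17/2)/[(4)·(-4)] = -17/64
L_2(-9/2) = (-1/2)·(-9/2)/[(8)·(4)] = 9/128
Sum: (-2)·(153/128) + (-5)·(-17/64) + 0 = -17/16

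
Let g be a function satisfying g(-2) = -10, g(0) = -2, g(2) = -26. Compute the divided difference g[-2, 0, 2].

g[-2,0] = (-2 - (-10)) / (0 - (-2)) = 4
g[0,2] = (-26 - (-2)) / (2 - 0) = -12
g[-2,0,2] = (-12 - 4) / (2 - (-2)) = -4

-4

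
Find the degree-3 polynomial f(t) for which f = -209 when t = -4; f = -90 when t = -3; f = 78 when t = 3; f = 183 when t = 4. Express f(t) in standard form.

L_0(t) = (t + 3)(t - 3)(t - 4) / [-56] = -(1/56)t^3 + (1/14)t^2 + (9/56)t - 9/14
L_1(t) = (t + 4)(t - 3)(t - 4) / [42] = (1/42)t^3 - (1/14)t^2 - (8/21)t + 8/7
L_2(t) = (t + 4)(t + 3)(t - 4) / [-42] = -(1/42)t^3 - (1/14)t^2 + (8/21)t + 8/7
L_3(t) = (t + 4)(t + 3)(t - 3) / [56] = (1/56)t^3 + (1/14)t^2 - (9/56)t - 9/14
f(t) = (-209)·L_0 + (-90)·L_1 + 78·L_2 + 183·L_3
  (-209)·L_0(t) = (209/56)t^3 - (209/14)t^2 - (1881/56)t + 1881/14
  (-90)·L_1(t) = -(15/7)t^3 + (45/7)t^2 + (240/7)t - 720/7
  78·L_2(t) = -(13/7)t^3 - (39/7)t^2 + (208/7)t + 624/7
  183·L_3(t) = (183/56)t^3 + (183/14)t^2 - (1647/56)t - 1647/14
Adding term by term: 3t^3 - t^2 + t + 3

f(t) = 3t^3 - t^2 + t + 3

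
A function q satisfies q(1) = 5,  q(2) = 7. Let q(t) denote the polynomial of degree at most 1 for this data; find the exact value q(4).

L_0(4) = (2)/[(-1)] = -2
L_1(4) = (3)/[(1)] = 3
Sum: 5·(-2) + 7·(3) = 11

11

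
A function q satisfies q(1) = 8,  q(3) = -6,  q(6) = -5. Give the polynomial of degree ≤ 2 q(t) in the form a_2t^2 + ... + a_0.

Newton's divided differences:
q[1,3] = (-6 - 8) / (3 - 1) = -7
q[3,6] = (-5 - (-6)) / (6 - 3) = 1/3
q[1,3,6] = (1/3 - (-7)) / (6 - 1) = 22/15
q(t) = 8 + (-7)·(t - 1) + (22/15)·(t - 1)(t - 3)
Expanding: q(t) = (22/15)t^2 - (193/15)t + 97/5

q(t) = (22/15)t^2 - (193/15)t + 97/5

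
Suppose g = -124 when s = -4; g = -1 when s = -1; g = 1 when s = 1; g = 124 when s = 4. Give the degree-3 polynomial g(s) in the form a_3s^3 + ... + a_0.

Build the Lagrange basis polynomials:
L_0(s) = (s + 1)(s - 1)(s - 4) / [-120] = -(1/120)s^3 + (1/30)s^2 + (1/120)s - 1/30
L_1(s) = (s + 4)(s - 1)(s - 4) / [30] = (1/30)s^3 - (1/30)s^2 - (8/15)s + 8/15
L_2(s) = (s + 4)(s + 1)(s - 4) / [-30] = -(1/30)s^3 - (1/30)s^2 + (8/15)s + 8/15
L_3(s) = (s + 4)(s + 1)(s - 1) / [120] = (1/120)s^3 + (1/30)s^2 - (1/120)s - 1/30
g(s) = (-124)·L_0 + (-1)·L_1 + 1·L_2 + 124·L_3
  (-124)·L_0(s) = (31/30)s^3 - (62/15)s^2 - (31/30)s + 62/15
  (-1)·L_1(s) = -(1/30)s^3 + (1/30)s^2 + (8/15)s - 8/15
  1·L_2(s) = -(1/30)s^3 - (1/30)s^2 + (8/15)s + 8/15
  124·L_3(s) = (31/30)s^3 + (62/15)s^2 - (31/30)s - 62/15
Adding term by term: 2s^3 - s

g(s) = 2s^3 - s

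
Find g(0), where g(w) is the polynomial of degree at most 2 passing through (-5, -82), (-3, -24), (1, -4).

3

Using Newton's divided-difference form:
g[-5,-3] = (-24 - (-82)) / (-3 - (-5)) = 29
g[-3,1] = (-4 - (-24)) / (1 - (-3)) = 5
g[-5,-3,1] = (5 - 29) / (1 - (-5)) = -4
g(0) = -82 + 29·(5) + (-4)·(5)·(3) = 3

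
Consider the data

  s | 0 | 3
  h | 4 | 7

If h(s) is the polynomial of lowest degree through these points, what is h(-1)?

3

Evaluate each Lagrange basis at s = -1:
L_0(-1) = (-4)/[(-3)] = 4/3
L_1(-1) = (-1)/[(3)] = -1/3
Sum: 4·(4/3) + 7·(-1/3) = 3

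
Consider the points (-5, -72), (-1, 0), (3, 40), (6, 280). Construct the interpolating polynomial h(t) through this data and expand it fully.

L_0(t) = (t + 1)(t - 3)(t - 6) / [-352] = -(1/352)t^3 + (1/44)t^2 - (9/352)t - 9/176
L_1(t) = (t + 5)(t - 3)(t - 6) / [112] = (1/112)t^3 - (1/28)t^2 - (27/112)t + 45/56
L_2(t) = (t + 5)(t + 1)(t - 6) / [-96] = -(1/96)t^3 + (31/96)t + 5/16
L_3(t) = (t + 5)(t + 1)(t - 3) / [231] = (1/231)t^3 + (1/77)t^2 - (13/231)t - 5/77
h(t) = (-72)·L_0 + 0·L_1 + 40·L_2 + 280·L_3
  (-72)·L_0(t) = (9/44)t^3 - (18/11)t^2 + (81/44)t + 81/22
  0·L_1(t) = 0
  40·L_2(t) = -(5/12)t^3 + (155/12)t + 25/2
  280·L_3(t) = (40/33)t^3 + (40/11)t^2 - (520/33)t - 200/11
Adding term by term: t^3 + 2t^2 - t - 2

h(t) = t^3 + 2t^2 - t - 2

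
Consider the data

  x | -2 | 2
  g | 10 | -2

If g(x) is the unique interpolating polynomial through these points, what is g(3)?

-5

Evaluate each Lagrange basis at x = 3:
L_0(3) = (1)/[(-4)] = -1/4
L_1(3) = (5)/[(4)] = 5/4
Sum: 10·(-1/4) + (-2)·(5/4) = -5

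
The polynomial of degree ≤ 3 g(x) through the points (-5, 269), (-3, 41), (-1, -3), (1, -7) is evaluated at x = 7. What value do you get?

-1219

Evaluate each Lagrange basis at x = 7:
L_0(7) = (10)·(8)·(6)/[(-2)·(-4)·(-6)] = -10
L_1(7) = (12)·(8)·(6)/[(2)·(-2)·(-4)] = 36
L_2(7) = (12)·(10)·(6)/[(4)·(2)·(-2)] = -45
L_3(7) = (12)·(10)·(8)/[(6)·(4)·(2)] = 20
Sum: 269·(-10) + 41·(36) + (-3)·(-45) + (-7)·(20) = -1219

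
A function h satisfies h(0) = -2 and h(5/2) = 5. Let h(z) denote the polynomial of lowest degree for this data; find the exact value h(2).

L_0(2) = (-1/2)/[(-5/2)] = 1/5
L_1(2) = (2)/[(5/2)] = 4/5
Sum: (-2)·(1/5) + 5·(4/5) = 18/5

18/5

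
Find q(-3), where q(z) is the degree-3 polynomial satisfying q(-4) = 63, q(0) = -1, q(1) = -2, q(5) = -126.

Using Newton's divided-difference form:
q[-4,0] = (-1 - 63) / (0 - (-4)) = -16
q[0,1] = (-2 - (-1)) / (1 - 0) = -1
q[1,5] = (-126 - (-2)) / (5 - 1) = -31
q[-4,0,1] = (-1 - (-16)) / (1 - (-4)) = 3
q[0,1,5] = (-31 - (-1)) / (5 - 0) = -6
q[-4,0,1,5] = (-6 - 3) / (5 - (-4)) = -1
q(-3) = 63 + (-16)·(1) + 3·(1)·(-3) + (-1)·(1)·(-3)·(-4) = 26

26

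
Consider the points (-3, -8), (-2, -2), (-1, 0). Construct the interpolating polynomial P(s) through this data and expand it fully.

Build the Lagrange basis polynomials:
L_0(s) = (s + 2)(s + 1) / [2] = (1/2)s^2 + (3/2)s + 1
L_1(s) = (s + 3)(s + 1) / [-1] = -s^2 - 4s - 3
L_2(s) = (s + 3)(s + 2) / [2] = (1/2)s^2 + (5/2)s + 3
P(s) = (-8)·L_0 + (-2)·L_1 + 0·L_2
  (-8)·L_0(s) = -4s^2 - 12s - 8
  (-2)·L_1(s) = 2s^2 + 8s + 6
  0·L_2(s) = 0
Adding term by term: -2s^2 - 4s - 2

P(s) = -2s^2 - 4s - 2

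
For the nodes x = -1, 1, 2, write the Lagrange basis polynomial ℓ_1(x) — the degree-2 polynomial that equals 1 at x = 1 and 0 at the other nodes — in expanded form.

ℓ_1(x) = (x + 1)(x - 2) / [(2)·(-1)]
       = (x^2 - x - 2) / (-2)

ℓ_1(x) = -(1/2)x^2 + (1/2)x + 1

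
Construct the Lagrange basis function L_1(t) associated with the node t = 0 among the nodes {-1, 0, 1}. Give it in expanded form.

L_1(t) = (t + 1)(t - 1) / [(1)·(-1)]
       = (t^2 - 1) / (-1)

L_1(t) = -t^2 + 1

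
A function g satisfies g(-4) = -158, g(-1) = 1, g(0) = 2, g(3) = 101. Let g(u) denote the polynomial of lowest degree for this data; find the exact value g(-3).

Using Newton's divided-difference form:
g[-4,-1] = (1 - (-158)) / (-1 - (-4)) = 53
g[-1,0] = (2 - 1) / (0 - (-1)) = 1
g[0,3] = (101 - 2) / (3 - 0) = 33
g[-4,-1,0] = (1 - 53) / (0 - (-4)) = -13
g[-1,0,3] = (33 - 1) / (3 - (-1)) = 8
g[-4,-1,0,3] = (8 - (-13)) / (3 - (-4)) = 3
g(-3) = -158 + 53·(1) + (-13)·(1)·(-2) + 3·(1)·(-2)·(-3) = -61

-61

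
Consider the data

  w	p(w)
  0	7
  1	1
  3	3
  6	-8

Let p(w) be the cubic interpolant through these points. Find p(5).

L_0(5) = (4)·(2)·(-1)/[(-1)·(-3)·(-6)] = 4/9
L_1(5) = (5)·(2)·(-1)/[(1)·(-2)·(-5)] = -1
L_2(5) = (5)·(4)·(-1)/[(3)·(2)·(-3)] = 10/9
L_3(5) = (5)·(4)·(2)/[(6)·(5)·(3)] = 4/9
Sum: 7·(4/9) + 1·(-1) + 3·(10/9) + (-8)·(4/9) = 17/9

17/9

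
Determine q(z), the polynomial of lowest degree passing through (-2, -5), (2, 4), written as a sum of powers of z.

Build the Lagrange basis polynomials:
L_0(z) = (z - 2) / [-4] = -(1/4)z + 1/2
L_1(z) = (z + 2) / [4] = (1/4)z + 1/2
q(z) = (-5)·L_0 + 4·L_1
  (-5)·L_0(z) = (5/4)z - 5/2
  4·L_1(z) = z + 2
Adding term by term: (9/4)z - 1/2

q(z) = (9/4)z - 1/2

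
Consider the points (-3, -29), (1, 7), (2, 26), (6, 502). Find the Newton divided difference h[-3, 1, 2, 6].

h[-3,1] = (7 - (-29)) / (1 - (-3)) = 9
h[1,2] = (26 - 7) / (2 - 1) = 19
h[2,6] = (502 - 26) / (6 - 2) = 119
h[-3,1,2] = (19 - 9) / (2 - (-3)) = 2
h[1,2,6] = (119 - 19) / (6 - 1) = 20
h[-3,1,2,6] = (20 - 2) / (6 - (-3)) = 2

2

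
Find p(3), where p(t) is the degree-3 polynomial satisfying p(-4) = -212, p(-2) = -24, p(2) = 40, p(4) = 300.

131

L_0(3) = (5)·(1)·(-1)/[(-2)·(-6)·(-8)] = 5/96
L_1(3) = (7)·(1)·(-1)/[(2)·(-4)·(-6)] = -7/48
L_2(3) = (7)·(5)·(-1)/[(6)·(4)·(-2)] = 35/48
L_3(3) = (7)·(5)·(1)/[(8)·(6)·(2)] = 35/96
Sum: (-212)·(5/96) + (-24)·(-7/48) + 40·(35/48) + 300·(35/96) = 131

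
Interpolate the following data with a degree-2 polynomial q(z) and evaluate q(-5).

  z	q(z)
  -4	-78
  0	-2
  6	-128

-117

L_0(-5) = (-5)·(-11)/[(-4)·(-10)] = 11/8
L_1(-5) = (-1)·(-11)/[(4)·(-6)] = -11/24
L_2(-5) = (-1)·(-5)/[(10)·(6)] = 1/12
Sum: (-78)·(11/8) + (-2)·(-11/24) + (-128)·(1/12) = -117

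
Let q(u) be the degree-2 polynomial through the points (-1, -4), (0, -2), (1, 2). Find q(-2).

Evaluate each Lagrange basis at u = -2:
L_0(-2) = (-2)·(-3)/[(-1)·(-2)] = 3
L_1(-2) = (-1)·(-3)/[(1)·(-1)] = -3
L_2(-2) = (-1)·(-2)/[(2)·(1)] = 1
Sum: (-4)·(3) + (-2)·(-3) + 2·(1) = -4

-4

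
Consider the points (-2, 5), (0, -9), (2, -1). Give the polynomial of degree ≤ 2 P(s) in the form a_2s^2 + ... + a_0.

L_0(s) = s(s - 2) / [8] = (1/8)s^2 - (1/4)s
L_1(s) = (s + 2)(s - 2) / [-4] = -(1/4)s^2 + 1
L_2(s) = (s + 2)s / [8] = (1/8)s^2 + (1/4)s
P(s) = 5·L_0 + (-9)·L_1 + (-1)·L_2
  5·L_0(s) = (5/8)s^2 - (5/4)s
  (-9)·L_1(s) = (9/4)s^2 - 9
  (-1)·L_2(s) = -(1/8)s^2 - (1/4)s
Adding term by term: (11/4)s^2 - (3/2)s - 9

P(s) = (11/4)s^2 - (3/2)s - 9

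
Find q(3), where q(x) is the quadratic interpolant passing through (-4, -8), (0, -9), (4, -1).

-123/32

Using Newton's divided-difference form:
q[-4,0] = (-9 - (-8)) / (0 - (-4)) = -1/4
q[0,4] = (-1 - (-9)) / (4 - 0) = 2
q[-4,0,4] = (2 - (-1/4)) / (4 - (-4)) = 9/32
q(3) = -8 + (-1/4)·(7) + (9/32)·(7)·(3) = -123/32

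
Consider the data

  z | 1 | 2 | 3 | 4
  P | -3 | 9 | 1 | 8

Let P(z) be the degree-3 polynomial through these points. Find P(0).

Evaluate each Lagrange basis at z = 0:
L_0(0) = (-2)·(-3)·(-4)/[(-1)·(-2)·(-3)] = 4
L_1(0) = (-1)·(-3)·(-4)/[(1)·(-1)·(-2)] = -6
L_2(0) = (-1)·(-2)·(-4)/[(2)·(1)·(-1)] = 4
L_3(0) = (-1)·(-2)·(-3)/[(3)·(2)·(1)] = -1
Sum: (-3)·(4) + 9·(-6) + 1·(4) + 8·(-1) = -70

-70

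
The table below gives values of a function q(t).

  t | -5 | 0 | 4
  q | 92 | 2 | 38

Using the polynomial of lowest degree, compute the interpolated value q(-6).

128

Evaluate each Lagrange basis at t = -6:
L_0(-6) = (-6)·(-10)/[(-5)·(-9)] = 4/3
L_1(-6) = (-1)·(-10)/[(5)·(-4)] = -1/2
L_2(-6) = (-1)·(-6)/[(9)·(4)] = 1/6
Sum: 92·(4/3) + 2·(-1/2) + 38·(1/6) = 128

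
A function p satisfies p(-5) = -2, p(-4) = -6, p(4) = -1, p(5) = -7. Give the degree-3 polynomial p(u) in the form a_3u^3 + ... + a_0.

Newton's divided differences:
p[-5,-4] = (-6 - (-2)) / (-4 - (-5)) = -4
p[-4,4] = (-1 - (-6)) / (4 - (-4)) = 5/8
p[4,5] = (-7 - (-1)) / (5 - 4) = -6
p[-5,-4,4] = (5/8 - (-4)) / (4 - (-5)) = 37/72
p[-4,4,5] = (-6 - 5/8) / (5 - (-4)) = -53/72
p[-5,-4,4,5] = (-53/72 - 37/72) / (5 - (-5)) = -1/8
p(u) = -2 + (-4)·(u + 5) + (37/72)·(u + 5)(u + 4) + (-1/8)·(u + 5)(u + 4)(u - 4)
Expanding: p(u) = -(1/8)u^3 - (1/9)u^2 + (21/8)u - 31/18

p(u) = -(1/8)u^3 - (1/9)u^2 + (21/8)u - 31/18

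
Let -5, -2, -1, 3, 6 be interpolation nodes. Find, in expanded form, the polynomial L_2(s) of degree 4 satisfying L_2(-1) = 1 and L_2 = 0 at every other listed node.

L_2(s) = (1/112)s^4 - (1/56)s^3 - (5/16)s^2 + (9/28)s + 45/28

L_2(s) = (s + 5)(s + 2)(s - 3)(s - 6) / [(4)·(1)·(-4)·(-7)]
       = (s^4 - 2s^3 - 35s^2 + 36s + 180) / (112)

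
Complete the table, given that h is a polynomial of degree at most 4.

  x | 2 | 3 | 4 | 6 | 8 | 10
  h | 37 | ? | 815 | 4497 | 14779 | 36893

234

The 5 known values determine h uniquely (degree ≤ 4).
Evaluate each Lagrange basis at x = 3:
L_0(3) = (-1)·(-3)·(-5)·(-7)/[(-2)·(-4)·(-6)·(-8)] = 35/128
L_1(3) = (1)·(-3)·(-5)·(-7)/[(2)·(-2)·(-4)·(-6)] = 35/32
L_2(3) = (1)·(-1)·(-5)·(-7)/[(4)·(2)·(-2)·(-4)] = -35/64
L_3(3) = (1)·(-1)·(-3)·(-7)/[(6)·(4)·(2)·(-2)] = 7/32
L_4(3) = (1)·(-1)·(-3)·(-5)/[(8)·(6)·(4)·(2)] = -5/128
Sum: 37·(35/128) + 815·(35/32) + 4497·(-35/64) + 14779·(7/32) + 36893·(-5/128) = 234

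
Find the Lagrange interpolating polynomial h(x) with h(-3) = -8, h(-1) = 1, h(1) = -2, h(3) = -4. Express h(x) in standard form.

Build the Lagrange basis polynomials:
L_0(x) = (x + 1)(x - 1)(x - 3) / [-48] = -(1/48)x^3 + (1/16)x^2 + (1/48)x - 1/16
L_1(x) = (x + 3)(x - 1)(x - 3) / [16] = (1/16)x^3 - (1/16)x^2 - (9/16)x + 9/16
L_2(x) = (x + 3)(x + 1)(x - 3) / [-16] = -(1/16)x^3 - (1/16)x^2 + (9/16)x + 9/16
L_3(x) = (x + 3)(x + 1)(x - 1) / [48] = (1/48)x^3 + (1/16)x^2 - (1/48)x - 1/16
h(x) = (-8)·L_0 + 1·L_1 + (-2)·L_2 + (-4)·L_3
  (-8)·L_0(x) = (1/6)x^3 - (1/2)x^2 - (1/6)x + 1/2
  1·L_1(x) = (1/16)x^3 - (1/16)x^2 - (9/16)x + 9/16
  (-2)·L_2(x) = (1/8)x^3 + (1/8)x^2 - (9/8)x - 9/8
  (-4)·L_3(x) = -(1/12)x^3 - (1/4)x^2 + (1/12)x + 1/4
Adding term by term: (13/48)x^3 - (11/16)x^2 - (85/48)x + 3/16

h(x) = (13/48)x^3 - (11/16)x^2 - (85/48)x + 3/16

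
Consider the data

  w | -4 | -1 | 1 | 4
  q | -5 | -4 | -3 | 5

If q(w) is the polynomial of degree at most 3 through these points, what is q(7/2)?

91/32

Evaluate each Lagrange basis at w = 7/2:
L_0(7/2) = (9/2)·(5/2)·(-1/2)/[(-3)·(-5)·(-8)] = 3/64
L_1(7/2) = (15/2)·(5/2)·(-1/2)/[(3)·(-2)·(-5)] = -5/16
L_2(7/2) = (15/2)·(9/2)·(-1/2)/[(5)·(2)·(-3)] = 9/16
L_3(7/2) = (15/2)·(9/2)·(5/2)/[(8)·(5)·(3)] = 45/64
Sum: (-5)·(3/64) + (-4)·(-5/16) + (-3)·(9/16) + 5·(45/64) = 91/32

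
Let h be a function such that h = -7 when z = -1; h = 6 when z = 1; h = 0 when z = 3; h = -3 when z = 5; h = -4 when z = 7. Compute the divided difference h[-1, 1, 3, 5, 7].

-23/384

h[-1,1] = (6 - (-7)) / (1 - (-1)) = 13/2
h[1,3] = (0 - 6) / (3 - 1) = -3
h[3,5] = (-3 - 0) / (5 - 3) = -3/2
h[5,7] = (-4 - (-3)) / (7 - 5) = -1/2
h[-1,1,3] = (-3 - 13/2) / (3 - (-1)) = -19/8
h[1,3,5] = (-3/2 - (-3)) / (5 - 1) = 3/8
h[3,5,7] = (-1/2 - (-3/2)) / (7 - 3) = 1/4
h[-1,1,3,5] = (3/8 - (-19/8)) / (5 - (-1)) = 11/24
h[1,3,5,7] = (1/4 - 3/8) / (7 - 1) = -1/48
h[-1,1,3,5,7] = (-1/48 - 11/24) / (7 - (-1)) = -23/384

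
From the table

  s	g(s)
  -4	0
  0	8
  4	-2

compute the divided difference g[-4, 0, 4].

g[-4,0] = (8 - 0) / (0 - (-4)) = 2
g[0,4] = (-2 - 8) / (4 - 0) = -5/2
g[-4,0,4] = (-5/2 - 2) / (4 - (-4)) = -9/16

-9/16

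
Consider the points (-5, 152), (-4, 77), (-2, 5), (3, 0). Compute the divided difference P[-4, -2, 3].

P[-4,-2] = (5 - 77) / (-2 - (-4)) = -36
P[-2,3] = (0 - 5) / (3 - (-2)) = -1
P[-4,-2,3] = (-1 - (-36)) / (3 - (-4)) = 5

5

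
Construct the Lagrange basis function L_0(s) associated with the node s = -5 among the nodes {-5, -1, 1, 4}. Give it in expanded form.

L_0(s) = (s + 1)(s - 1)(s - 4) / [(-4)·(-6)·(-9)]
       = (s^3 - 4s^2 - s + 4) / (-216)

L_0(s) = -(1/216)s^3 + (1/54)s^2 + (1/216)s - 1/54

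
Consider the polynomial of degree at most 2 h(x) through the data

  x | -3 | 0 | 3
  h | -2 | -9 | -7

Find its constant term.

Build the Lagrange basis polynomials:
L_0(x) = x(x - 3) / [18] = (1/18)x^2 - (1/6)x
L_1(x) = (x + 3)(x - 3) / [-9] = -(1/9)x^2 + 1
L_2(x) = (x + 3)x / [18] = (1/18)x^2 + (1/6)x
h(x) = (-2)·L_0 + (-9)·L_1 + (-7)·L_2
Only the constant term is needed; take it from each L_i and combine:
(-2)·(0) + (-9)·(1) + (-7)·(0) = -9

-9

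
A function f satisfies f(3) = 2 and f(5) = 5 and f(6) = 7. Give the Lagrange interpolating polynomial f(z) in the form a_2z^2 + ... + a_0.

Build the Lagrange basis polynomials:
L_0(z) = (z - 5)(z - 6) / [6] = (1/6)z^2 - (11/6)z + 5
L_1(z) = (z - 3)(z - 6) / [-2] = -(1/2)z^2 + (9/2)z - 9
L_2(z) = (z - 3)(z - 5) / [3] = (1/3)z^2 - (8/3)z + 5
f(z) = 2·L_0 + 5·L_1 + 7·L_2
  2·L_0(z) = (1/3)z^2 - (11/3)z + 10
  5·L_1(z) = -(5/2)z^2 + (45/2)z - 45
  7·L_2(z) = (7/3)z^2 - (56/3)z + 35
Adding term by term: (1/6)z^2 + (1/6)z

f(z) = (1/6)z^2 + (1/6)z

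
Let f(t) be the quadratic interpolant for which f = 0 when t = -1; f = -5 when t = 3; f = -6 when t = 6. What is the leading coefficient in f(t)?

11/84

L_0(t) = (t - 3)(t - 6) / [28] = (1/28)t^2 - (9/28)t + 9/14
L_1(t) = (t + 1)(t - 6) / [-12] = -(1/12)t^2 + (5/12)t + 1/2
L_2(t) = (t + 1)(t - 3) / [21] = (1/21)t^2 - (2/21)t - 1/7
f(t) = 0·L_0 + (-5)·L_1 + (-6)·L_2
Only the coefficient of t^2 is needed; take it from each L_i and combine:
0·(1/28) + (-5)·(-1/12) + (-6)·(1/21) = 11/84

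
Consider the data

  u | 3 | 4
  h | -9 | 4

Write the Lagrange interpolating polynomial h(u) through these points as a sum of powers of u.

L_0(u) = (u - 4) / [-1] = -u + 4
L_1(u) = (u - 3) / [1] = u - 3
h(u) = (-9)·L_0 + 4·L_1
  (-9)·L_0(u) = 9u - 36
  4·L_1(u) = 4u - 12
Adding term by term: 13u - 48

h(u) = 13u - 48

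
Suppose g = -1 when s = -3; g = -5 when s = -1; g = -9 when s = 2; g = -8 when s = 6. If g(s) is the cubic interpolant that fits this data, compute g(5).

-319/35

L_0(5) = (6)·(3)·(-1)/[(-2)·(-5)·(-9)] = 1/5
L_1(5) = (8)·(3)·(-1)/[(2)·(-3)·(-7)] = -4/7
L_2(5) = (8)·(6)·(-1)/[(5)·(3)·(-4)] = 4/5
L_3(5) = (8)·(6)·(3)/[(9)·(7)·(4)] = 4/7
Sum: (-1)·(1/5) + (-5)·(-4/7) + (-9)·(4/5) + (-8)·(4/7) = -319/35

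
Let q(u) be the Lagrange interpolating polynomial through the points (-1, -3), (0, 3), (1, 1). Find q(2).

-9

Evaluate each Lagrange basis at u = 2:
L_0(2) = (2)·(1)/[(-1)·(-2)] = 1
L_1(2) = (3)·(1)/[(1)·(-1)] = -3
L_2(2) = (3)·(2)/[(2)·(1)] = 3
Sum: (-3)·(1) + 3·(-3) + 1·(3) = -9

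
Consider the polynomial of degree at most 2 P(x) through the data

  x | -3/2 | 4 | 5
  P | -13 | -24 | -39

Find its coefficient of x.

Build the Lagrange basis polynomials:
L_0(x) = (x - 4)(x - 5) / [143/4] = (4/143)x^2 - (36/143)x + 80/143
L_1(x) = (x + 3/2)(x - 5) / [-11/2] = -(2/11)x^2 + (7/11)x + 15/11
L_2(x) = (x + 3/2)(x - 4) / [13/2] = (2/13)x^2 - (5/13)x - 12/13
P(x) = (-13)·L_0 + (-24)·L_1 + (-39)·L_2
Only the coefficient of x is needed; take it from each L_i and combine:
(-13)·(-36/143) + (-24)·(7/11) + (-39)·(-5/13) = 3

3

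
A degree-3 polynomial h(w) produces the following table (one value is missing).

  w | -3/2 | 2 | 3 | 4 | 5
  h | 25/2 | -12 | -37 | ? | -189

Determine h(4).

The 4 known values determine h uniquely (degree ≤ 3).
Evaluate each Lagrange basis at w = 4:
L_0(4) = (2)·(1)·(-1)/[(-7/2)·(-9/2)·(-13/2)] = 16/819
L_1(4) = (11/2)·(1)·(-1)/[(7/2)·(-1)·(-3)] = -11/21
L_2(4) = (11/2)·(2)·(-1)/[(9/2)·(1)·(-2)] = 11/9
L_3(4) = (11/2)·(2)·(1)/[(13/2)·(3)·(2)] = 11/39
Sum: 25/2·(16/819) + (-12)·(-11/21) + (-37)·(11/9) + (-189)·(11/39) = -92

-92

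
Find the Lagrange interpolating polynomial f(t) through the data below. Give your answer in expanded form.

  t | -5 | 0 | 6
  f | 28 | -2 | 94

Build the Lagrange basis polynomials:
L_0(t) = t(t - 6) / [55] = (1/55)t^2 - (6/55)t
L_1(t) = (t + 5)(t - 6) / [-30] = -(1/30)t^2 + (1/30)t + 1
L_2(t) = (t + 5)t / [66] = (1/66)t^2 + (5/66)t
f(t) = 28·L_0 + (-2)·L_1 + 94·L_2
  28·L_0(t) = (28/55)t^2 - (168/55)t
  (-2)·L_1(t) = (1/15)t^2 - (1/15)t - 2
  94·L_2(t) = (47/33)t^2 + (235/33)t
Adding term by term: 2t^2 + 4t - 2

f(t) = 2t^2 + 4t - 2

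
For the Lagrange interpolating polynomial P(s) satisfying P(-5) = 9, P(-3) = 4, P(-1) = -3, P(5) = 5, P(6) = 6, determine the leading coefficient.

Build the Lagrange basis polynomials:
L_0(s) = (s + 3)(s + 1)(s - 5)(s - 6) / [880] = (1/880)s^4 - (7/880)s^3 - (1/80)s^2 + (87/880)s + 9/88
L_1(s) = (s + 5)(s + 1)(s - 5)(s - 6) / [-288] = -(1/288)s^4 + (5/288)s^3 + (31/288)s^2 - (125/288)s - 25/48
L_2(s) = (s + 5)(s + 3)(s - 5)(s - 6) / [336] = (1/336)s^4 - (1/112)s^3 - (43/336)s^2 + (25/112)s + 75/56
L_3(s) = (s + 5)(s + 3)(s + 1)(s - 6) / [-480] = -(1/480)s^4 - (1/160)s^3 + (31/480)s^2 + (41/160)s + 3/16
L_4(s) = (s + 5)(s + 3)(s + 1)(s - 5) / [693] = (1/693)s^4 + (4/693)s^3 - (2/63)s^2 - (100/693)s - 25/231
P(s) = 9·L_0 + 4·L_1 + (-3)·L_2 + 5·L_3 + 6·L_4
Only the coefficient of s^4 is needed; take it from each L_i and combine:
9·(1/880) + 4·(-1/288) + (-3)·(1/336) + 5·(-1/480) + 6·(1/693) = -1591/110880

-1591/110880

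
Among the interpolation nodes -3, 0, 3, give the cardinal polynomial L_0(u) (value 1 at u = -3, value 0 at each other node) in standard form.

L_0(u) = u(u - 3) / [(-3)·(-6)]
       = (u^2 - 3u) / (18)

L_0(u) = (1/18)u^2 - (1/6)u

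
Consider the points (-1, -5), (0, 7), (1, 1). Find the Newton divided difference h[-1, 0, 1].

-9

h[-1,0] = (7 - (-5)) / (0 - (-1)) = 12
h[0,1] = (1 - 7) / (1 - 0) = -6
h[-1,0,1] = (-6 - 12) / (1 - (-1)) = -9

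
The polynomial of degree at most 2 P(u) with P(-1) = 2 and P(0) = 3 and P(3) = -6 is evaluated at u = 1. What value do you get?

2

Using Newton's divided-difference form:
P[-1,0] = (3 - 2) / (0 - (-1)) = 1
P[0,3] = (-6 - 3) / (3 - 0) = -3
P[-1,0,3] = (-3 - 1) / (3 - (-1)) = -1
P(1) = 2 + 1·(2) + (-1)·(2)·(1) = 2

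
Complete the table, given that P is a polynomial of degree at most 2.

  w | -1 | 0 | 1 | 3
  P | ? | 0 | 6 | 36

0

The 3 known values determine P uniquely (degree ≤ 2).
L_0(-1) = (-2)·(-4)/[(-1)·(-3)] = 8/3
L_1(-1) = (-1)·(-4)/[(1)·(-2)] = -2
L_2(-1) = (-1)·(-2)/[(3)·(2)] = 1/3
Sum: 0 + 6·(-2) + 36·(1/3) = 0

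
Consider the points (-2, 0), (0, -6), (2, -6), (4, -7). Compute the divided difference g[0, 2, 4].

g[0,2] = (-6 - (-6)) / (2 - 0) = 0
g[2,4] = (-7 - (-6)) / (4 - 2) = -1/2
g[0,2,4] = (-1/2 - 0) / (4 - 0) = -1/8

-1/8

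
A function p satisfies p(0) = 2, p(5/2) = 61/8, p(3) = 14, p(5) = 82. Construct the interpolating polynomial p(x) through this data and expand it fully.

L_0(x) = (x - 5/2)(x - 3)(x - 5) / [-75/2] = -(2/75)x^3 + (7/25)x^2 - (14/15)x + 1
L_1(x) = x(x - 3)(x - 5) / [25/8] = (8/25)x^3 - (64/25)x^2 + (24/5)x
L_2(x) = x(x - 5/2)(x - 5) / [-3] = -(1/3)x^3 + (5/2)x^2 - (25/6)x
L_3(x) = x(x - 5/2)(x - 3) / [25] = (1/25)x^3 - (11/50)x^2 + (3/10)x
p(x) = 2·L_0 + (61/8)·L_1 + 14·L_2 + 82·L_3
  2·L_0(x) = -(4/75)x^3 + (14/25)x^2 - (28/15)x + 2
  (61/8)·L_1(x) = (61/25)x^3 - (488/25)x^2 + (183/5)x
  14·L_2(x) = -(14/3)x^3 + 35x^2 - (175/3)x
  82·L_3(x) = (82/25)x^3 - (451/25)x^2 + (123/5)x
Adding term by term: x^3 - 2x^2 + x + 2

p(x) = x^3 - 2x^2 + x + 2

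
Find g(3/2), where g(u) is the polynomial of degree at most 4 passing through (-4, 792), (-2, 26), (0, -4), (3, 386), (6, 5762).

L_0(3/2) = (7/2)·(3/2)·(-3/2)·(-9/2)/[(-2)·(-4)·(-7)·(-10)] = 81/1280
L_1(3/2) = (11/2)·(3/2)·(-3/2)·(-9/2)/[(2)·(-2)·(-5)·(-8)] = -891/2560
L_2(3/2) = (11/2)·(7/2)·(-3/2)·(-9/2)/[(4)·(2)·(-3)·(-6)] = 231/256
L_3(3/2) = (11/2)·(7/2)·(3/2)·(-9/2)/[(7)·(5)·(3)·(-3)] = 33/80
L_4(3/2) = (11/2)·(7/2)·(3/2)·(-3/2)/[(10)·(8)·(6)·(3)] = -77/2560
Sum: 792·(81/1280) + 26·(-891/2560) + (-4)·(231/256) + 386·(33/80) + 5762·(-77/2560) = 187/8

187/8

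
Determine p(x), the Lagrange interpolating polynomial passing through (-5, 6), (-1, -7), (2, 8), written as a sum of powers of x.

p(x) = (33/28)x^2 + (107/28)x - 61/14

L_0(x) = (x + 1)(x - 2) / [28] = (1/28)x^2 - (1/28)x - 1/14
L_1(x) = (x + 5)(x - 2) / [-12] = -(1/12)x^2 - (1/4)x + 5/6
L_2(x) = (x + 5)(x + 1) / [21] = (1/21)x^2 + (2/7)x + 5/21
p(x) = 6·L_0 + (-7)·L_1 + 8·L_2
  6·L_0(x) = (3/14)x^2 - (3/14)x - 3/7
  (-7)·L_1(x) = (7/12)x^2 + (7/4)x - 35/6
  8·L_2(x) = (8/21)x^2 + (16/7)x + 40/21
Adding term by term: (33/28)x^2 + (107/28)x - 61/14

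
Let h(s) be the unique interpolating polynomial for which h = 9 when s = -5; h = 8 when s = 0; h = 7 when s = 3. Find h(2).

Evaluate each Lagrange basis at s = 2:
L_0(2) = (2)·(-1)/[(-5)·(-8)] = -1/20
L_1(2) = (7)·(-1)/[(5)·(-3)] = 7/15
L_2(2) = (7)·(2)/[(8)·(3)] = 7/12
Sum: 9·(-1/20) + 8·(7/15) + 7·(7/12) = 221/30

221/30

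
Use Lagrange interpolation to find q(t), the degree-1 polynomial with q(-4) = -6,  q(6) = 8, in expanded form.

Build the Lagrange basis polynomials:
L_0(t) = (t - 6) / [-10] = -(1/10)t + 3/5
L_1(t) = (t + 4) / [10] = (1/10)t + 2/5
q(t) = (-6)·L_0 + 8·L_1
  (-6)·L_0(t) = (3/5)t - 18/5
  8·L_1(t) = (4/5)t + 16/5
Adding term by term: (7/5)t - 2/5

q(t) = (7/5)t - 2/5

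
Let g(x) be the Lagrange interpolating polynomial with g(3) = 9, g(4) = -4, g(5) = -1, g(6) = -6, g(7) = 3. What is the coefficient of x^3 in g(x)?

-77/2

Build the Lagrange basis polynomials:
L_0(x) = (x - 4)(x - 5)(x - 6)(x - 7) / [24] = (1/24)x^4 - (11/12)x^3 + (179/24)x^2 - (319/12)x + 35
L_1(x) = (x - 3)(x - 5)(x - 6)(x - 7) / [-6] = -(1/6)x^4 + (7/2)x^3 - (161/6)x^2 + (177/2)x - 105
L_2(x) = (x - 3)(x - 4)(x - 6)(x - 7) / [4] = (1/4)x^4 - 5x^3 + (145/4)x^2 - (225/2)x + 126
L_3(x) = (x - 3)(x - 4)(x - 5)(x - 7) / [-6] = -(1/6)x^4 + (19/6)x^3 - (131/6)x^2 + (389/6)x - 70
L_4(x) = (x - 3)(x - 4)(x - 5)(x - 6) / [24] = (1/24)x^4 - (3/4)x^3 + (119/24)x^2 - (57/4)x + 15
g(x) = 9·L_0 + (-4)·L_1 + (-1)·L_2 + (-6)·L_3 + 3·L_4
Only the coefficient of x^3 is needed; take it from each L_i and combine:
9·(-11/12) + (-4)·(7/2) + (-1)·(-5) + (-6)·(19/6) + 3·(-3/4) = -77/2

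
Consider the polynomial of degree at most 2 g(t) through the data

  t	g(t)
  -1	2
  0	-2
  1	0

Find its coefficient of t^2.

3

The leading coefficient equals the top divided difference g[-1,0,1].
g[-1,0] = (-2 - 2) / (0 - (-1)) = -4
g[0,1] = (0 - (-2)) / (1 - 0) = 2
g[-1,0,1] = (2 - (-4)) / (1 - (-1)) = 3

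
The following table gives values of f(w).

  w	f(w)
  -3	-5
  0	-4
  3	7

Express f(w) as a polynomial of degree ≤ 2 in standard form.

f(w) = (5/9)w^2 + 2w - 4

Build the Lagrange basis polynomials:
L_0(w) = w(w - 3) / [18] = (1/18)w^2 - (1/6)w
L_1(w) = (w + 3)(w - 3) / [-9] = -(1/9)w^2 + 1
L_2(w) = (w + 3)w / [18] = (1/18)w^2 + (1/6)w
f(w) = (-5)·L_0 + (-4)·L_1 + 7·L_2
  (-5)·L_0(w) = -(5/18)w^2 + (5/6)w
  (-4)·L_1(w) = (4/9)w^2 - 4
  7·L_2(w) = (7/18)w^2 + (7/6)w
Adding term by term: (5/9)w^2 + 2w - 4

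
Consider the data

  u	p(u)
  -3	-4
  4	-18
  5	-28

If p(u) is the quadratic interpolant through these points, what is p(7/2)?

Evaluate each Lagrange basis at u = 7/2:
L_0(7/2) = (-1/2)·(-3/2)/[(-7)·(-8)] = 3/224
L_1(7/2) = (13/2)·(-3/2)/[(7)·(-1)] = 39/28
L_2(7/2) = (13/2)·(-1/2)/[(8)·(1)] = -13/32
Sum: (-4)·(3/224) + (-18)·(39/28) + (-28)·(-13/32) = -55/4

-55/4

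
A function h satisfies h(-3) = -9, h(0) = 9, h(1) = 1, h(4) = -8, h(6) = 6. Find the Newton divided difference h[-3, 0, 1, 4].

h[-3,0] = (9 - (-9)) / (0 - (-3)) = 6
h[0,1] = (1 - 9) / (1 - 0) = -8
h[1,4] = (-8 - 1) / (4 - 1) = -3
h[-3,0,1] = (-8 - 6) / (1 - (-3)) = -7/2
h[0,1,4] = (-3 - (-8)) / (4 - 0) = 5/4
h[-3,0,1,4] = (5/4 - (-7/2)) / (4 - (-3)) = 19/28

19/28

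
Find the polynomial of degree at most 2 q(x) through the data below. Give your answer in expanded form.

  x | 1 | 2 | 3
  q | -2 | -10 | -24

q(x) = -3x^2 + x

L_0(x) = (x - 2)(x - 3) / [2] = (1/2)x^2 - (5/2)x + 3
L_1(x) = (x - 1)(x - 3) / [-1] = -x^2 + 4x - 3
L_2(x) = (x - 1)(x - 2) / [2] = (1/2)x^2 - (3/2)x + 1
q(x) = (-2)·L_0 + (-10)·L_1 + (-24)·L_2
  (-2)·L_0(x) = -x^2 + 5x - 6
  (-10)·L_1(x) = 10x^2 - 40x + 30
  (-24)·L_2(x) = -12x^2 + 36x - 24
Adding term by term: -3x^2 + x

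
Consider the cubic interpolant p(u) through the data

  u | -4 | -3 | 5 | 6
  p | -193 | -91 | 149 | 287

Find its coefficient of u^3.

2

L_0(u) = (u + 3)(u - 5)(u - 6) / [-90] = -(1/90)u^3 + (4/45)u^2 + (1/30)u - 1
L_1(u) = (u + 4)(u - 5)(u - 6) / [72] = (1/72)u^3 - (7/72)u^2 - (7/36)u + 5/3
L_2(u) = (u + 4)(u + 3)(u - 6) / [-72] = -(1/72)u^3 - (1/72)u^2 + (5/12)u + 1
L_3(u) = (u + 4)(u + 3)(u - 5) / [90] = (1/90)u^3 + (1/45)u^2 - (23/90)u - 2/3
p(u) = (-193)·L_0 + (-91)·L_1 + 149·L_2 + 287·L_3
Only the coefficient of u^3 is needed; take it from each L_i and combine:
(-193)·(-1/90) + (-91)·(1/72) + 149·(-1/72) + 287·(1/90) = 2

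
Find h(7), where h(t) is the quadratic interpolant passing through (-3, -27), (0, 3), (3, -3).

L_0(7) = (7)·(4)/[(-3)·(-6)] = 14/9
L_1(7) = (10)·(4)/[(3)·(-3)] = -40/9
L_2(7) = (10)·(7)/[(6)·(3)] = 35/9
Sum: (-27)·(14/9) + 3·(-40/9) + (-3)·(35/9) = -67

-67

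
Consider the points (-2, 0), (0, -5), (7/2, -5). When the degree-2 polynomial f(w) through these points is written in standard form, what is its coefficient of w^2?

5/11

Build the Lagrange basis polynomials:
L_0(w) = w(w - 7/2) / [11] = (1/11)w^2 - (7/22)w
L_1(w) = (w + 2)(w - 7/2) / [-7] = -(1/7)w^2 + (3/14)w + 1
L_2(w) = (w + 2)w / [77/4] = (4/77)w^2 + (8/77)w
f(w) = 0·L_0 + (-5)·L_1 + (-5)·L_2
Only the coefficient of w^2 is needed; take it from each L_i and combine:
0·(1/11) + (-5)·(-1/7) + (-5)·(4/77) = 5/11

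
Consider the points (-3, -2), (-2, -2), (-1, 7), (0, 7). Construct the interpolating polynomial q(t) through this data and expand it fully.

Build the Lagrange basis polynomials:
L_0(t) = (t + 2)(t + 1)t / [-6] = -(1/6)t^3 - (1/2)t^2 - (1/3)t
L_1(t) = (t + 3)(t + 1)t / [2] = (1/2)t^3 + 2t^2 + (3/2)t
L_2(t) = (t + 3)(t + 2)t / [-2] = -(1/2)t^3 - (5/2)t^2 - 3t
L_3(t) = (t + 3)(t + 2)(t + 1) / [6] = (1/6)t^3 + t^2 + (11/6)t + 1
q(t) = (-2)·L_0 + (-2)·L_1 + 7·L_2 + 7·L_3
  (-2)·L_0(t) = (1/3)t^3 + t^2 + (2/3)t
  (-2)·L_1(t) = -t^3 - 4t^2 - 3t
  7·L_2(t) = -(7/2)t^3 - (35/2)t^2 - 21t
  7·L_3(t) = (7/6)t^3 + 7t^2 + (77/6)t + 7
Adding term by term: -3t^3 - (27/2)t^2 - (21/2)t + 7

q(t) = -3t^3 - (27/2)t^2 - (21/2)t + 7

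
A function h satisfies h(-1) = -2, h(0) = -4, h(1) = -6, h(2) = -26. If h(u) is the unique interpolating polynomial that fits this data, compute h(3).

Using Newton's divided-difference form:
h[-1,0] = (-4 - (-2)) / (0 - (-1)) = -2
h[0,1] = (-6 - (-4)) / (1 - 0) = -2
h[1,2] = (-26 - (-6)) / (2 - 1) = -20
h[-1,0,1] = (-2 - (-2)) / (1 - (-1)) = 0
h[0,1,2] = (-20 - (-2)) / (2 - 0) = -9
h[-1,0,1,2] = (-9 - 0) / (2 - (-1)) = -3
h(3) = -2 + (-2)·(4) + 0·(4)·(3) + (-3)·(4)·(3)·(2) = -82

-82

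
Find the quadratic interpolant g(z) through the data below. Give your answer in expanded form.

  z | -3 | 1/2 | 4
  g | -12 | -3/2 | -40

g(z) = -2z^2 - 2z

Build the Lagrange basis polynomials:
L_0(z) = (z - 1/2)(z - 4) / [49/2] = (2/49)z^2 - (9/49)z + 4/49
L_1(z) = (z + 3)(z - 4) / [-49/4] = -(4/49)z^2 + (4/49)z + 48/49
L_2(z) = (z + 3)(z - 1/2) / [49/2] = (2/49)z^2 + (5/49)z - 3/49
g(z) = (-12)·L_0 + (-3/2)·L_1 + (-40)·L_2
  (-12)·L_0(z) = -(24/49)z^2 + (108/49)z - 48/49
  (-3/2)·L_1(z) = (6/49)z^2 - (6/49)z - 72/49
  (-40)·L_2(z) = -(80/49)z^2 - (200/49)z + 120/49
Adding term by term: -2z^2 - 2z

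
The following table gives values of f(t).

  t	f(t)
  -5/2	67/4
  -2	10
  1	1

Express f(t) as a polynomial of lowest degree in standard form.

Build the Lagrange basis polynomials:
L_0(t) = (t + 2)(t - 1) / [7/4] = (4/7)t^2 + (4/7)t - 8/7
L_1(t) = (t + 5/2)(t - 1) / [-3/2] = -(2/3)t^2 - t + 5/3
L_2(t) = (t + 5/2)(t + 2) / [21/2] = (2/21)t^2 + (3/7)t + 10/21
f(t) = (67/4)·L_0 + 10·L_1 + 1·L_2
  (67/4)·L_0(t) = (67/7)t^2 + (67/7)t - 134/7
  10·L_1(t) = -(20/3)t^2 - 10t + 50/3
  1·L_2(t) = (2/21)t^2 + (3/7)t + 10/21
Adding term by term: 3t^2 - 2

f(t) = 3t^2 - 2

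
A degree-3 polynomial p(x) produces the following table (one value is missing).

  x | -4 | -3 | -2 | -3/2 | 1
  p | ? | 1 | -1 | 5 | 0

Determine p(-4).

235/6

The 4 known values determine p uniquely (degree ≤ 3).
Evaluate each Lagrange basis at x = -4:
L_0(-4) = (-2)·(-5/2)·(-5)/[(-1)·(-3/2)·(-4)] = 25/6
L_1(-4) = (-1)·(-5/2)·(-5)/[(1)·(-1/2)·(-3)] = -25/3
L_2(-4) = (-1)·(-2)·(-5)/[(3/2)·(1/2)·(-5/2)] = 16/3
L_3(-4) = (-1)·(-2)·(-5/2)/[(4)·(3)·(5/2)] = -1/6
Sum: 1·(25/6) + (-1)·(-25/3) + 5·(16/3) + 0 = 235/6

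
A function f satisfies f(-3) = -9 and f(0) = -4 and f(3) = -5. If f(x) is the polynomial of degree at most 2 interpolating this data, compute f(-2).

-20/3

Using Newton's divided-difference form:
f[-3,0] = (-4 - (-9)) / (0 - (-3)) = 5/3
f[0,3] = (-5 - (-4)) / (3 - 0) = -1/3
f[-3,0,3] = (-1/3 - 5/3) / (3 - (-3)) = -1/3
f(-2) = -9 + (5/3)·(1) + (-1/3)·(1)·(-2) = -20/3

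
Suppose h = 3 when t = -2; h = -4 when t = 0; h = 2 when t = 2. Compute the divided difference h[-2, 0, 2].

h[-2,0] = (-4 - 3) / (0 - (-2)) = -7/2
h[0,2] = (2 - (-4)) / (2 - 0) = 3
h[-2,0,2] = (3 - (-7/2)) / (2 - (-2)) = 13/8

13/8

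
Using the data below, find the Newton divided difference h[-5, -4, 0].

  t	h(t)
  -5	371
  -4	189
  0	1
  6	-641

h[-5,-4] = (189 - 371) / (-4 - (-5)) = -182
h[-4,0] = (1 - 189) / (0 - (-4)) = -47
h[-5,-4,0] = (-47 - (-182)) / (0 - (-5)) = 27

27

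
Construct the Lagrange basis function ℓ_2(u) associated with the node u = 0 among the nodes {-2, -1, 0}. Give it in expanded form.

ℓ_2(u) = (u + 2)(u + 1) / [(2)·(1)]
       = (u^2 + 3u + 2) / (2)

ℓ_2(u) = (1/2)u^2 + (3/2)u + 1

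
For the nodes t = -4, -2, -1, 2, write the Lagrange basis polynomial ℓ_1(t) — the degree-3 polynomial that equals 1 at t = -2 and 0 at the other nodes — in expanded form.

ℓ_1(t) = (1/8)t^3 + (3/8)t^2 - (3/4)t - 1

ℓ_1(t) = (t + 4)(t + 1)(t - 2) / [(2)·(-1)·(-4)]
       = (t^3 + 3t^2 - 6t - 8) / (8)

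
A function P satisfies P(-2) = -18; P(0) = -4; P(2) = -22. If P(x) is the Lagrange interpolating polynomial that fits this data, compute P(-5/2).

-53/2

Evaluate each Lagrange basis at x = -5/2:
L_0(-5/2) = (-5/2)·(-9/2)/[(-2)·(-4)] = 45/32
L_1(-5/2) = (-1/2)·(-9/2)/[(2)·(-2)] = -9/16
L_2(-5/2) = (-1/2)·(-5/2)/[(4)·(2)] = 5/32
Sum: (-18)·(45/32) + (-4)·(-9/16) + (-22)·(5/32) = -53/2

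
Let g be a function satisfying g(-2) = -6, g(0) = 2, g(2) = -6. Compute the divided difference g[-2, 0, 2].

-2

g[-2,0] = (2 - (-6)) / (0 - (-2)) = 4
g[0,2] = (-6 - 2) / (2 - 0) = -4
g[-2,0,2] = (-4 - 4) / (2 - (-2)) = -2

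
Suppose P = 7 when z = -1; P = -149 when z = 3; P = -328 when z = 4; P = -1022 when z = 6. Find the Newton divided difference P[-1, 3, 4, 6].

P[-1,3] = (-149 - 7) / (3 - (-1)) = -39
P[3,4] = (-328 - (-149)) / (4 - 3) = -179
P[4,6] = (-1022 - (-328)) / (6 - 4) = -347
P[-1,3,4] = (-179 - (-39)) / (4 - (-1)) = -28
P[3,4,6] = (-347 - (-179)) / (6 - 3) = -56
P[-1,3,4,6] = (-56 - (-28)) / (6 - (-1)) = -4

-4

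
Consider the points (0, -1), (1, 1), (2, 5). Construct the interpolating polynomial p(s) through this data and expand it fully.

L_0(s) = (s - 1)(s - 2) / [2] = (1/2)s^2 - (3/2)s + 1
L_1(s) = s(s - 2) / [-1] = -s^2 + 2s
L_2(s) = s(s - 1) / [2] = (1/2)s^2 - (1/2)s
p(s) = (-1)·L_0 + 1·L_1 + 5·L_2
  (-1)·L_0(s) = -(1/2)s^2 + (3/2)s - 1
  1·L_1(s) = -s^2 + 2s
  5·L_2(s) = (5/2)s^2 - (5/2)s
Adding term by term: s^2 + s - 1

p(s) = s^2 + s - 1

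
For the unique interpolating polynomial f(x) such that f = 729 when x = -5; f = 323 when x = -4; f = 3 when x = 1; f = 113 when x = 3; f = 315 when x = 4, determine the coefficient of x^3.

0

Build the Lagrange basis polynomials:
L_0(x) = (x + 4)(x - 1)(x - 3)(x - 4) / [432] = (1/432)x^4 - (1/108)x^3 - (13/432)x^2 + (4/27)x - 1/9
L_1(x) = (x + 5)(x - 1)(x - 3)(x - 4) / [-280] = -(1/280)x^4 + (3/280)x^3 + (3/40)x^2 - (83/280)x + 3/14
L_2(x) = (x + 5)(x + 4)(x - 3)(x - 4) / [180] = (1/180)x^4 + (1/90)x^3 - (31/180)x^2 - (8/45)x + 4/3
L_3(x) = (x + 5)(x + 4)(x - 1)(x - 4) / [-112] = -(1/112)x^4 - (1/28)x^3 + (3/16)x^2 + (4/7)x - 5/7
L_4(x) = (x + 5)(x + 4)(x - 1)(x - 3) / [216] = (1/216)x^4 + (5/216)x^3 - (13/216)x^2 - (53/216)x + 5/18
f(x) = 729·L_0 + 323·L_1 + 3·L_2 + 113·L_3 + 315·L_4
Only the coefficient of x^3 is needed; take it from each L_i and combine:
729·(-1/108) + 323·(3/280) + 3·(1/90) + 113·(-1/28) + 315·(5/216) = 0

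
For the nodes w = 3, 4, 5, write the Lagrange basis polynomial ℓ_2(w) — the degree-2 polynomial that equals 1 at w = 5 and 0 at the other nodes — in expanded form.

ℓ_2(w) = (w - 3)(w - 4) / [(2)·(1)]
       = (w^2 - 7w + 12) / (2)

ℓ_2(w) = (1/2)w^2 - (7/2)w + 6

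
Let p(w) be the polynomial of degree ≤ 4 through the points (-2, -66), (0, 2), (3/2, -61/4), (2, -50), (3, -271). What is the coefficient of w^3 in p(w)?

Build the Lagrange basis polynomials:
L_0(w) = w(w - 3/2)(w - 2)(w - 3) / [140] = (1/140)w^4 - (13/280)w^3 + (27/280)w^2 - (9/140)w
L_1(w) = (w + 2)(w - 3/2)(w - 2)(w - 3) / [-18] = -(1/18)w^4 + (1/4)w^3 - (1/36)w^2 - w + 1
L_2(w) = (w + 2)w(w - 2)(w - 3) / [63/16] = (16/63)w^4 - (16/21)w^3 - (64/63)w^2 + (64/21)w
L_3(w) = (w + 2)w(w - 3/2)(w - 3) / [-4] = -(1/4)w^4 + (5/8)w^3 + (9/8)w^2 - (9/4)w
L_4(w) = (w + 2)w(w - 3/2)(w - 2) / [45/2] = (2/45)w^4 - (1/15)w^3 - (8/45)w^2 + (4/15)w
p(w) = (-66)·L_0 + 2·L_1 + (-61/4)·L_2 + (-50)·L_3 + (-271)·L_4
Only the coefficient of w^3 is needed; take it from each L_i and combine:
(-66)·(-13/280) + 2·(1/4) + (-61/4)·(-16/21) + (-50)·(5/8) + (-271)·(-1/15) = 2

2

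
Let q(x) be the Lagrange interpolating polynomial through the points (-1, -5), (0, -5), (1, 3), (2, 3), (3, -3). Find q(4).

Evaluate each Lagrange basis at x = 4:
L_0(4) = (4)·(3)·(2)·(1)/[(-1)·(-2)·(-3)·(-4)] = 1
L_1(4) = (5)·(3)·(2)·(1)/[(1)·(-1)·(-2)·(-3)] = -5
L_2(4) = (5)·(4)·(2)·(1)/[(2)·(1)·(-1)·(-2)] = 10
L_3(4) = (5)·(4)·(3)·(1)/[(3)·(2)·(1)·(-1)] = -10
L_4(4) = (5)·(4)·(3)·(2)/[(4)·(3)·(2)·(1)] = 5
Sum: (-5)·(1) + (-5)·(-5) + 3·(10) + 3·(-10) + (-3)·(5) = 5

5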